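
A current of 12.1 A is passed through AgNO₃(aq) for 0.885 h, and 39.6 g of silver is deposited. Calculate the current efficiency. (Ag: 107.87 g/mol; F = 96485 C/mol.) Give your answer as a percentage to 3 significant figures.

Q = 12.1 × 3186 = 38550 C
n(e⁻) = 38550 / 96485 = 0.3995 mol
Ag⁺ + e⁻ → Ag, so theoretical n(Ag) = 0.3995 mol → 43.09 g
Efficiency = 39.6 / 43.09 = 0.9190 = 91.9%

91.9%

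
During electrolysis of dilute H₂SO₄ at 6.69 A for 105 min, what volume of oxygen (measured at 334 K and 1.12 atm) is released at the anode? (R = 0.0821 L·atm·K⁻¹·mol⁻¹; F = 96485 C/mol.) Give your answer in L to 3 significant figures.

Q = 6.69 A × 6300 s = 42150 C
Moles of electrons = 42150 / 96485 = 0.4369 mol
2H₂O → O₂ + 4H⁺ + 4e⁻, so n(O₂) = 0.4369 / 4 = 0.1092 mol
V = nRT/P = 0.1092 × 0.0821 × 334 / 1.12 = 2.674 L

2.67 L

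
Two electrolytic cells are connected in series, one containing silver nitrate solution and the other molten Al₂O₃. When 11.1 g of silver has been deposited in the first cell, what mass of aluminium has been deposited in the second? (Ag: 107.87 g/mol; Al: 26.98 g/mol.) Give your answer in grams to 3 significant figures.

0.925 g

n(Ag) = 11.1 / 107.87 = 0.1029 mol
Ag⁺ + e⁻ → Ag, so n(e⁻) = 0.1029 mol
Same current for the same time ⇒ same n(e⁻) = 0.1029 mol in both cells.
Al³⁺ + 3e⁻ → Al, so n(Al) = 0.1029 / 3 = 0.03430 mol
m(Al) = 0.03430 × 26.98 = 0.925 g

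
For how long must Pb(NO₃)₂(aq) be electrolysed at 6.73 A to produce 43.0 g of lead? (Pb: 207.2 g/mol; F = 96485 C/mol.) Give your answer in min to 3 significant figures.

n(Pb) = 43.0 / 207.2 = 0.2075 mol
Pb²⁺ + 2e⁻ → Pb, so n(e⁻) = 2 × 0.2075 = 0.4150 mol
Q = 0.4150 × 96485 = 40040 C
t = Q / I = 40040 / 6.73 = 5949 s = 99.2 min

99.2 min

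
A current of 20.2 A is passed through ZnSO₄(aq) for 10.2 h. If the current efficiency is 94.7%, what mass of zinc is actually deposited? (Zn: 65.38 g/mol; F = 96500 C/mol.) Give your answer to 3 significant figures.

Q = 20.2 × 36720 = 7.417×10^5 C
n(e⁻) = 7.417×10^5 / 96500 = 7.686 mol
Zn²⁺ + 2e⁻ → Zn, so theoretical m(Zn) = 3.843 × 65.38 = 251.3 g
Actual mass = 94.7% × 251.3 = 238 g

238 g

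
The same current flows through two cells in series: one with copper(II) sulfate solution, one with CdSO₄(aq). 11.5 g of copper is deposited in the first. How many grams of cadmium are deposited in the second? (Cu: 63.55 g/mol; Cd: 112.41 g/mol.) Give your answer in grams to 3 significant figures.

20.3 g

n(Cu) = 11.5 / 63.55 = 0.1810 mol
Cu²⁺ + 2e⁻ → Cu, so n(e⁻) = 2 × 0.1810 = 0.3620 mol
In series, the same 0.3620 mol of electrons flows through the second cell.
Cd²⁺ + 2e⁻ → Cd, so n(Cd) = 0.3620 / 2 = 0.1810 mol
m(Cd) = 0.1810 × 112.41 = 20.3 g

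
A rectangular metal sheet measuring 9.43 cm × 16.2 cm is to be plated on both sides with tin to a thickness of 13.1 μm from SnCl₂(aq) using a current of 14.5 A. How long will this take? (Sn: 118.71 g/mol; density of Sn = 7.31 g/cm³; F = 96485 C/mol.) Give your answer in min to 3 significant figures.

5.47 min

Plated area = 2 × 9.43 × 16.2 = 305.5 cm²
Volume = 305.5 × 13.1×10⁻⁴ cm = 0.4002 cm³
m(Sn) = 0.4002 × 7.31 = 2.925 g
n(Sn) = 2.925 / 118.71 = 0.02464 mol; n(e⁻) = 2 × 0.02464 = 0.04928 mol
Q = 0.04928 × 96485 = 4755 C
t = 4755 / 14.5 = 327.9 s = 5.47 min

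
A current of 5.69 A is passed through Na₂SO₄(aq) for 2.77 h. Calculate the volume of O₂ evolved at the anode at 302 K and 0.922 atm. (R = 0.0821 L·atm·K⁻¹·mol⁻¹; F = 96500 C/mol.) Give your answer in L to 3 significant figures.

Q = 5.69 A × 9972 s = 56740 C
n(e⁻) = 56740 / 96500 = 0.5880 mol
2H₂O → O₂ + 4H⁺ + 4e⁻, so n(O₂) = 0.5880 / 4 = 0.1470 mol
V = nRT/P = 0.1470 × 0.0821 × 302 / 0.922 = 3.953 L

3.95 L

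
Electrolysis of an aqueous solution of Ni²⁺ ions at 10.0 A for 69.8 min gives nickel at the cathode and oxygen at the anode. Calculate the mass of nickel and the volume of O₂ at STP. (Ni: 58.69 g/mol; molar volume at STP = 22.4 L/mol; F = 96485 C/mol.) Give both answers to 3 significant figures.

12.7 g Ni; 2.43 L O₂

Q = 10.0 × 4188 = 41880 C; n(e⁻) = 41880 / 96485 = 0.4341 mol
Cathode: Ni²⁺ + 2e⁻ → Ni → n(Ni) = 0.4341/2 = 0.2171 mol → 12.7 g
Anode: 2H₂O → O₂ + 4H⁺ + 4e⁻ → n(O₂) = 0.4341/4 = 0.1085 mol → 2.43 L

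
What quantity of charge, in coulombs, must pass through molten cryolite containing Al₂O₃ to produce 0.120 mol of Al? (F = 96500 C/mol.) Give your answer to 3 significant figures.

34700 C

Al³⁺ + 3e⁻ → Al, so n(e⁻) = 3 × 0.120 = 0.3600 mol
Q = 0.3600 × 96500 = 34740 C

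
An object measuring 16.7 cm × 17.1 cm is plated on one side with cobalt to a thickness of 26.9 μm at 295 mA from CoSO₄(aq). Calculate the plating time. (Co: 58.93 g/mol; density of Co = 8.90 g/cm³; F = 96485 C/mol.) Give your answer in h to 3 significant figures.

21.1 h

Plated area = 16.7 × 17.1 = 285.6 cm²
Volume = 285.6 × 26.9×10⁻⁴ cm = 0.7683 cm³
m(Co) = 0.7683 × 8.90 = 6.838 g
n(Co) = 6.838 / 58.93 = 0.1160 mol; n(e⁻) = 2 × 0.1160 = 0.2320 mol
Q = 0.2320 × 96485 = 22380 C
t = 22380 / 0.295 = 75860 s = 21.1 h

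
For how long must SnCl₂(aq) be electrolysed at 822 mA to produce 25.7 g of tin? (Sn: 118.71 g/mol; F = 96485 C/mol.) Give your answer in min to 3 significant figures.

n(Sn) = 25.7 / 118.71 = 0.2165 mol
Sn²⁺ + 2e⁻ → Sn, so n(e⁻) = 2 × 0.2165 = 0.4330 mol
Q = 0.4330 × 96485 = 41780 C
t = Q / I = 41780 / 0.822 = 50830 s = 847 min

847 min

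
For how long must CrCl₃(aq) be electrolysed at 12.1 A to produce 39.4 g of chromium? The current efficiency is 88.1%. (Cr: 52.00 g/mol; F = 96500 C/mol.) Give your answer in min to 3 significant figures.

343 min

n(Cr) = 39.4 / 52.00 = 0.7577 mol
Cr³⁺ + 3e⁻ → Cr, so n(e⁻) = 3 × 0.7577 = 2.273 mol
Q = 2.273 × 96500 / 0.881 = 2.490×10^5 C
t = Q / I = 2.490×10^5 / 12.1 = 20580 s = 343 min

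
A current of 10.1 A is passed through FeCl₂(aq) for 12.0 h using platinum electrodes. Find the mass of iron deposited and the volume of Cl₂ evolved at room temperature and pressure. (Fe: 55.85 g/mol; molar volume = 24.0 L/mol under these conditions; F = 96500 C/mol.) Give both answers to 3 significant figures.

Q = 10.1 × 43200 = 4.363×10^5 C; n(e⁻) = 4.363×10^5 / 96500 = 4.521 mol
Cathode: Fe²⁺ + 2e⁻ → Fe → n(Fe) = 4.521/2 = 2.261 mol → 126 g
Anode: 2Cl⁻ → Cl₂ + 2e⁻ → n(Cl₂) = 4.521/2 = 2.261 mol → 54.3 L

126 g Fe; 54.3 L Cl₂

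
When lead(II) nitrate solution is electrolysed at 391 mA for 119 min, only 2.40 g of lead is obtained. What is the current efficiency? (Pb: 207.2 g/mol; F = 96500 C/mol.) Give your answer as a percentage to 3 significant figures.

Q = 0.391 × 7140 = 2792 C
n(e⁻) = 2792 / 96500 = 0.02893 mol
Pb²⁺ + 2e⁻ → Pb, so theoretical n(Pb) = 0.01447 mol → 2.998 g
Efficiency = 2.40 / 2.998 = 0.8005 = 80.1%

80.1%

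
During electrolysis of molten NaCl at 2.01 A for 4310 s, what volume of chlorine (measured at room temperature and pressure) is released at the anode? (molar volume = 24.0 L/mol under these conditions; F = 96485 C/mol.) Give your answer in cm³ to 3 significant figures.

Charge passed = 2.01 × 4310 = 8663 C
Moles of electrons = 8663 / 96485 = 0.08979 mol
2Cl⁻ → Cl₂ + 2e⁻, so n(Cl₂) = 0.08979 / 2 = 0.04490 mol
V = 0.04490 × 24.0 = 1.078 L
= 1080 cm³

1080 cm³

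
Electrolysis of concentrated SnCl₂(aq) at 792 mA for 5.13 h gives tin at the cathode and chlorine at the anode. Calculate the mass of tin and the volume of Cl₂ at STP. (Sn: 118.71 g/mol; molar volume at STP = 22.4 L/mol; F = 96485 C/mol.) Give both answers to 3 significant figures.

9.00 g Sn; 1.70 L Cl₂

Q = 0.792 × 18468 = 14630 C; n(e⁻) = 14630 / 96485 = 0.1516 mol
Cathode: Sn²⁺ + 2e⁻ → Sn → n(Sn) = 0.1516/2 = 0.07580 mol → 9.00 g
Anode: 2Cl⁻ → Cl₂ + 2e⁻ → n(Cl₂) = 0.1516/2 = 0.07580 mol → 1.70 L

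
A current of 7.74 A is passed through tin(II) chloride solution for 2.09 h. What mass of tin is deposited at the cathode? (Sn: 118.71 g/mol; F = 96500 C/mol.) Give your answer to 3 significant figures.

35.8 g

Q = 7.74 A × 7524 s = 58240 C
Moles of electrons = 58240 / 96500 = 0.6035 mol
Sn²⁺ + 2e⁻ → Sn, so n(Sn) = 0.6035 / 2 = 0.3018 mol
m = 0.3018 × 118.71 = 35.8 g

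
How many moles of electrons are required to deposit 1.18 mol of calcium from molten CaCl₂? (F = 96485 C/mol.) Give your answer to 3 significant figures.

2.36 mol

Ca²⁺ + 2e⁻ → Ca, so n(e⁻) = 2 × 1.18 = 2.360 mol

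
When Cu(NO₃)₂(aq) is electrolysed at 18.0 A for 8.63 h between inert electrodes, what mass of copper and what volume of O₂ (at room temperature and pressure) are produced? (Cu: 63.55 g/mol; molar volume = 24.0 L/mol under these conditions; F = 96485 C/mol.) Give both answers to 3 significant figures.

184 g Cu; 34.8 L O₂

Q = 18.0 × 31068 = 5.592×10^5 C; n(e⁻) = 5.592×10^5 / 96485 = 5.796 mol
Cathode: Cu²⁺ + 2e⁻ → Cu → n(Cu) = 5.796/2 = 2.898 mol → 184 g
Anode: 2H₂O → O₂ + 4H⁺ + 4e⁻ → n(O₂) = 5.796/4 = 1.449 mol → 34.8 L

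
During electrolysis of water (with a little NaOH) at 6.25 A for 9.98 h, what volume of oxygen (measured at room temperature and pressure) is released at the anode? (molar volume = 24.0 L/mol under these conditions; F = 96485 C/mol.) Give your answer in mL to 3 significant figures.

Charge passed = 6.25 × 35928 = 2.246×10^5 C
n(e⁻) = 2.246×10^5 / 96485 = 2.328 mol
2H₂O → O₂ + 4H⁺ + 4e⁻, so n(O₂) = 2.328 / 4 = 0.5820 mol
V = 0.5820 × 24.0 = 13.97 L
= 14000 mL

14000 mL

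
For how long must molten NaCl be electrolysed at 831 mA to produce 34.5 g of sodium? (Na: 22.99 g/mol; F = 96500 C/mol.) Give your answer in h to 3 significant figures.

48.4 h

n(Na) = 34.5 / 22.99 = 1.501 mol
Na⁺ + e⁻ → Na, so n(e⁻) = 1.501 mol
Q = 1.501 × 96500 = 1.448×10^5 C
t = Q / I = 1.448×10^5 / 0.831 = 1.742×10^5 s = 48.4 h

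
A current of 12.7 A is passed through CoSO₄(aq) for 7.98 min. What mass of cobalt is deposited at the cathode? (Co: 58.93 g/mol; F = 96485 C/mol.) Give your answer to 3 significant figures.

Charge passed = 12.7 × 478.8 = 6081 C
n(e⁻) = Q/F = 6081/96485 = 0.06303 mol
Co²⁺ + 2e⁻ → Co, so n(Co) = 0.06303 / 2 = 0.03152 mol
m = 0.03152 × 58.93 = 1.86 g

1.86 g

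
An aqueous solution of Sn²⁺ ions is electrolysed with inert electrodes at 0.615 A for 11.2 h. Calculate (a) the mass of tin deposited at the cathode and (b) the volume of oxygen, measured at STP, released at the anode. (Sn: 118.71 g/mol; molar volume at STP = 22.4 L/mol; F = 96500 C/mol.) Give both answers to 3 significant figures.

Q = 0.615 × 40320 = 24800 C; n(e⁻) = 24800 / 96500 = 0.2570 mol
Cathode: Sn²⁺ + 2e⁻ → Sn → n(Sn) = 0.2570/2 = 0.1285 mol → 15.3 g
Anode: 2H₂O → O₂ + 4H⁺ + 4e⁻ → n(O₂) = 0.2570/4 = 0.06425 mol → 1.44 L

15.3 g Sn; 1.44 L O₂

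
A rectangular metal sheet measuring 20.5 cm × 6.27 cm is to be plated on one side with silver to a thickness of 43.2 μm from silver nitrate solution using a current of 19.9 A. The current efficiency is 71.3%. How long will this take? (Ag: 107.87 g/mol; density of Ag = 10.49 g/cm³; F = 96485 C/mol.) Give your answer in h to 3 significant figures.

0.102 h

Plated area = 20.5 × 6.27 = 128.5 cm²
Volume = 128.5 × 43.2×10⁻⁴ cm = 0.5551 cm³
m(Ag) = 0.5551 × 10.49 = 5.823 g
n(Ag) = 5.823 / 107.87 = 0.05398 mol; n(e⁻) = 0.05398 mol
Q = 0.05398 × 96485 / 0.713 = 7305 C
t = 7305 / 19.9 = 367.1 s = 0.102 h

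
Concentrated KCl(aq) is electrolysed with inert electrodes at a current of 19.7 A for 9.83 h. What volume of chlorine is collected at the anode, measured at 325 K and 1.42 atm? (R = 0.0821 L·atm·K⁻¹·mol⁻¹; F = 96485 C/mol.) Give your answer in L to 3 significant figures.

67.9 L

Q = 19.7 A × 35388 s = 6.971×10^5 C
n(e⁻) = 6.971×10^5 / 96485 = 7.225 mol
2Cl⁻ → Cl₂ + 2e⁻, so n(Cl₂) = 7.225 / 2 = 3.613 mol
V = nRT/P = 3.613 × 0.0821 × 325 / 1.42 = 67.89 L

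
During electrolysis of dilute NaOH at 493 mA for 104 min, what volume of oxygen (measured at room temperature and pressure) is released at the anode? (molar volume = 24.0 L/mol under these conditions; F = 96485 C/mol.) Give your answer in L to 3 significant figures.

0.191 L

Q = It = 0.493 × 6240 = 3076 C
n(e⁻) = Q/F = 3076/96485 = 0.03188 mol
2H₂O → O₂ + 4H⁺ + 4e⁻, so n(O₂) = 0.03188 / 4 = 0.007970 mol
V = 0.007970 × 24.0 = 0.1913 L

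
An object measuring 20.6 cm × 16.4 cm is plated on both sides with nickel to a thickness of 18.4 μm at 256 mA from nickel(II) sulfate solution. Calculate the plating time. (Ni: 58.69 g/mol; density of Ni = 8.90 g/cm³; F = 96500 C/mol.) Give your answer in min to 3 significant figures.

Plated area = 2 × 20.6 × 16.4 = 675.7 cm²
Volume = 675.7 × 18.4×10⁻⁴ cm = 1.243 cm³
m(Ni) = 1.243 × 8.90 = 11.06 g
n(Ni) = 11.06 / 58.69 = 0.1884 mol; n(e⁻) = 2 × 0.1884 = 0.3768 mol
Q = 0.3768 × 96500 = 36360 C
t = 36360 / 0.256 = 1.420×10^5 s = 2370 min

2370 min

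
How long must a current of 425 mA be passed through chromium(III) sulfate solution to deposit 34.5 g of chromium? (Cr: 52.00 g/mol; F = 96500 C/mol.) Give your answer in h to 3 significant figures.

126 h

n(Cr) = 34.5 / 52.00 = 0.6635 mol
Cr³⁺ + 3e⁻ → Cr, so n(e⁻) = 3 × 0.6635 = 1.991 mol
Q = 1.991 × 96500 = 1.921×10^5 C
t = Q / I = 1.921×10^5 / 0.425 = 4.520×10^5 s = 126 h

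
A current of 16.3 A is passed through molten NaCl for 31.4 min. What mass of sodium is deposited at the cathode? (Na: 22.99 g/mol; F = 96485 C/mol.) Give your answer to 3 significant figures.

Charge passed = 16.3 × 1884 = 30710 C
n(e⁻) = 30710 / 96485 = 0.3183 mol
Na⁺ + e⁻ → Na, so n(Na) = 0.3183 mol
m = 0.3183 × 22.99 = 7.32 g

7.32 g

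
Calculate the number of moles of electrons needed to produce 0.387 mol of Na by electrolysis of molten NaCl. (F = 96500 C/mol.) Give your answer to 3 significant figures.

Na⁺ + e⁻ → Na, so n(e⁻) = 1 × 0.387 = 0.3870 mol

0.387 mol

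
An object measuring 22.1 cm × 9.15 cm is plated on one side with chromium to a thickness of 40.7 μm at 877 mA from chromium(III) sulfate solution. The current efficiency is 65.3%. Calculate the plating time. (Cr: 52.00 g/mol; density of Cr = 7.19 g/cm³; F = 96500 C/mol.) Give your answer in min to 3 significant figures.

959 min

Plated area = 22.1 × 9.15 = 202.2 cm²
Volume = 202.2 × 40.7×10⁻⁴ cm = 0.8230 cm³
m(Cr) = 0.8230 × 7.19 = 5.917 g
n(Cr) = 5.917 / 52.00 = 0.1138 mol; n(e⁻) = 3 × 0.1138 = 0.3414 mol
Q = 0.3414 × 96500 / 0.653 = 50450 C
t = 50450 / 0.877 = 57530 s = 959 min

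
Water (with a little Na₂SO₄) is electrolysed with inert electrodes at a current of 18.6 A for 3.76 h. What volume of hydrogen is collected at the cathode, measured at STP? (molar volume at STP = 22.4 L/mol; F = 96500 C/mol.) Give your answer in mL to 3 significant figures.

Q = It = 18.6 × 13536 = 2.518×10^5 C
Moles of electrons = 2.518×10^5 / 96500 = 2.609 mol
2H⁺ + 2e⁻ → H₂, so n(H₂) = 2.609 / 2 = 1.305 mol
V = 1.305 × 22.4 = 29.23 L
= 29200 mL

29200 mL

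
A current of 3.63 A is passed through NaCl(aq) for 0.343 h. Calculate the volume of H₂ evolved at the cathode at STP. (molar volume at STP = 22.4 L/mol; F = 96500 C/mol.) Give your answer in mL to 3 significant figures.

Q = 3.63 A × 1234.8 s = 4482 C
Moles of electrons = 4482 / 96500 = 0.04645 mol
2H⁺ + 2e⁻ → H₂, so n(H₂) = 0.04645 / 2 = 0.02323 mol
V = 0.02323 × 22.4 = 0.5204 L
= 520 mL

520 mL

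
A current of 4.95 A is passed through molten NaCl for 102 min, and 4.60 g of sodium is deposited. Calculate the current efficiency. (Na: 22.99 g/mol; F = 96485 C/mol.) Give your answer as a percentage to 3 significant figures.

63.7%

Q = 4.95 × 6120 = 30290 C
n(e⁻) = 30290 / 96485 = 0.3139 mol
Na⁺ + e⁻ → Na, so theoretical n(Na) = 0.3139 mol → 7.217 g
Efficiency = 4.60 / 7.217 = 0.6374 = 63.7%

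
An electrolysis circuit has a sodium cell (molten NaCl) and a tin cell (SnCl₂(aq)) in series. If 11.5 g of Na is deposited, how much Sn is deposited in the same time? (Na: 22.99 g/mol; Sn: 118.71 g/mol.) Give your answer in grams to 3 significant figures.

29.7 g

n(Na) = 11.5 / 22.99 = 0.5002 mol
Na⁺ + e⁻ → Na, so n(e⁻) = 0.5002 mol
In series, the same 0.5002 mol of electrons flows through the second cell.
Sn²⁺ + 2e⁻ → Sn, so n(Sn) = 0.5002 / 2 = 0.2501 mol
m(Sn) = 0.2501 × 118.71 = 29.7 g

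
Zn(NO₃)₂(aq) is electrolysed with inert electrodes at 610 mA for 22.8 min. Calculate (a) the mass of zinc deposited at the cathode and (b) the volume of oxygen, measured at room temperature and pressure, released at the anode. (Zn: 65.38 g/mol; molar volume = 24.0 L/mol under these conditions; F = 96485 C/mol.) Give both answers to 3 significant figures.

0.283 g Zn; 0.0519 L O₂

Q = 0.610 × 1368 = 834.5 C; n(e⁻) = 834.5 / 96485 = 0.008649 mol
Cathode: Zn²⁺ + 2e⁻ → Zn → n(Zn) = 0.008649/2 = 0.004325 mol → 0.283 g
Anode: 2H₂O → O₂ + 4H⁺ + 4e⁻ → n(O₂) = 0.008649/4 = 0.002162 mol → 0.0519 L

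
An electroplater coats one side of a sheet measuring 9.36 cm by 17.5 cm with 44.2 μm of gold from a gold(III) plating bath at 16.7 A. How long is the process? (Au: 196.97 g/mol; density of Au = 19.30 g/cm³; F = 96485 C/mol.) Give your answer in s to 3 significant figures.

Plated area = 9.36 × 17.5 = 163.8 cm²
Volume = 163.8 × 44.2×10⁻⁴ cm = 0.7240 cm³
m(Au) = 0.7240 × 19.30 = 13.97 g
n(Au) = 13.97 / 196.97 = 0.07092 mol; n(e⁻) = 3 × 0.07092 = 0.2128 mol
Q = 0.2128 × 96485 = 20530 C
t = 20530 / 16.7 = 1229 s

1230 s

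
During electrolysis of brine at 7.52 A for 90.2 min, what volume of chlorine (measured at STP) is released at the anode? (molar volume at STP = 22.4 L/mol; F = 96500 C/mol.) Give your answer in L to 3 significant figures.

4.72 L

Q = It = 7.52 × 5412 = 40700 C
n(e⁻) = Q/F = 40700/96500 = 0.4218 mol
2Cl⁻ → Cl₂ + 2e⁻, so n(Cl₂) = 0.4218 / 2 = 0.2109 mol
V = 0.2109 × 22.4 = 4.724 L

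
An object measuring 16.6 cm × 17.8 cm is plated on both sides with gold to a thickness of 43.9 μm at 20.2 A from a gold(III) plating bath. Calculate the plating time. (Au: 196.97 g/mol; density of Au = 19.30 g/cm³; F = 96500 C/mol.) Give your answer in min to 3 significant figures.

Plated area = 2 × 16.6 × 17.8 = 591.0 cm²
Volume = 591.0 × 43.9×10⁻⁴ cm = 2.594 cm³
m(Au) = 2.594 × 19.30 = 50.06 g
n(Au) = 50.06 / 196.97 = 0.2542 mol; n(e⁻) = 3 × 0.2542 = 0.7626 mol
Q = 0.7626 × 96500 = 73590 C
t = 73590 / 20.2 = 3643 s = 60.7 min

60.7 min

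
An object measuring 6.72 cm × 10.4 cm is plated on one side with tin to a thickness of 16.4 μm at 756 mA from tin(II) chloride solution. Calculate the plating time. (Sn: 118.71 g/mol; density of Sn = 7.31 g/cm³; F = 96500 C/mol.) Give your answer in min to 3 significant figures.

30.0 min

Plated area = 6.72 × 10.4 = 69.89 cm²
Volume = 69.89 × 16.4×10⁻⁴ cm = 0.1146 cm³
m(Sn) = 0.1146 × 7.31 = 0.8377 g
n(Sn) = 0.8377 / 118.71 = 0.007057 mol; n(e⁻) = 2 × 0.007057 = 0.01411 mol
Q = 0.01411 × 96500 = 1362 C
t = 1362 / 0.756 = 1802 s = 30.0 min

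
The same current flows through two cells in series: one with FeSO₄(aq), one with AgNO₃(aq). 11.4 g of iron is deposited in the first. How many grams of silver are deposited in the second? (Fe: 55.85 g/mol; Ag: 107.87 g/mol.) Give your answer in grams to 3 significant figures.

44.0 g

n(Fe) = 11.4 / 55.85 = 0.2041 mol
Fe²⁺ + 2e⁻ → Fe, so n(e⁻) = 2 × 0.2041 = 0.4082 mol
Same current for the same time ⇒ same n(e⁻) = 0.4082 mol in both cells.
Ag⁺ + e⁻ → Ag, so n(Ag) = 0.4082 mol
m(Ag) = 0.4082 × 107.87 = 44.0 g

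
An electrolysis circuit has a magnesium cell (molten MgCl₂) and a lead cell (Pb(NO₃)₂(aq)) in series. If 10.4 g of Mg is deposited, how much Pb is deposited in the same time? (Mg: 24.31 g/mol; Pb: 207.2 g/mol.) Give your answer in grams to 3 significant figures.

n(Mg) = 10.4 / 24.31 = 0.4278 mol
Mg²⁺ + 2e⁻ → Mg, so n(e⁻) = 2 × 0.4278 = 0.8556 mol
The cells are in series, so the same charge (and hence the same n(e⁻) = 0.8556 mol) passes through both.
Pb²⁺ + 2e⁻ → Pb, so n(Pb) = 0.8556 / 2 = 0.4278 mol
m(Pb) = 0.4278 × 207.2 = 88.6 g

88.6 g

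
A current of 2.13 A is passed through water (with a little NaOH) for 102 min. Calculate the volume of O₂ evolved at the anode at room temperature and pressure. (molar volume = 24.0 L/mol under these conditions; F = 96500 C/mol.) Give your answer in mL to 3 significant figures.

811 mL

Q = 2.13 A × 6120 s = 13040 C
n(e⁻) = 13040 / 96500 = 0.1351 mol
2H₂O → O₂ + 4H⁺ + 4e⁻, so n(O₂) = 0.1351 / 4 = 0.03378 mol
V = 0.03378 × 24.0 = 0.8107 L
= 811 mL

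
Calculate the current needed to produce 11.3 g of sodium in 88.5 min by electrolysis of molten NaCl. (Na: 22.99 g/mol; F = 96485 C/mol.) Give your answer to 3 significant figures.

n(Na) = 11.3 / 22.99 = 0.4915 mol
Na⁺ + e⁻ → Na, so n(e⁻) = 0.4915 mol
Q = 0.4915 × 96485 = 47420 C
I = Q / t = 47420 / 5310 s = 8.93 A

8.93 A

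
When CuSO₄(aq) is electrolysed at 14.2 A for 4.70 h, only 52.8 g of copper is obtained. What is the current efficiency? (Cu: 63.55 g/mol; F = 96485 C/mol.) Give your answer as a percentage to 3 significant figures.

66.7%

Q = 14.2 × 16920 = 2.403×10^5 C
n(e⁻) = 2.403×10^5 / 96485 = 2.491 mol
Cu²⁺ + 2e⁻ → Cu, so theoretical n(Cu) = 1.246 mol → 79.18 g
Efficiency = 52.8 / 79.18 = 0.6668 = 66.7%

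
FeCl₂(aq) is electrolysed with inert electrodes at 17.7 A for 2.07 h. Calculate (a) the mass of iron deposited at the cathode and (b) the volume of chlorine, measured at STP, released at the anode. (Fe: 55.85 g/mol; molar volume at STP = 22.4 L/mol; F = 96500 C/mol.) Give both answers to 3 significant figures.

38.2 g Fe; 15.3 L Cl₂

Q = 17.7 × 7452 = 1.319×10^5 C; n(e⁻) = 1.319×10^5 / 96500 = 1.367 mol
Cathode: Fe²⁺ + 2e⁻ → Fe → n(Fe) = 1.367/2 = 0.6835 mol → 38.2 g
Anode: 2Cl⁻ → Cl₂ + 2e⁻ → n(Cl₂) = 1.367/2 = 0.6835 mol → 15.3 L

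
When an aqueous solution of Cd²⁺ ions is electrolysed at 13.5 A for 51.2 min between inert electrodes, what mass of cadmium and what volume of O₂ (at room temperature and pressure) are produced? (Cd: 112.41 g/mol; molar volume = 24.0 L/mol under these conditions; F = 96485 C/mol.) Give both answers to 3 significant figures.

24.2 g Cd; 2.58 L O₂

Q = 13.5 × 3072 = 41470 C; n(e⁻) = 41470 / 96485 = 0.4298 mol
Cathode: Cd²⁺ + 2e⁻ → Cd → n(Cd) = 0.4298/2 = 0.2149 mol → 24.2 g
Anode: 2H₂O → O₂ + 4H⁺ + 4e⁻ → n(O₂) = 0.4298/4 = 0.1075 mol → 2.58 L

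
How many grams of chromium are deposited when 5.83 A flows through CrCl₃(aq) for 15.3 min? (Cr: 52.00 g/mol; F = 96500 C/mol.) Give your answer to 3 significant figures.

Q = 5.83 A × 918 s = 5352 C
Moles of electrons = 5352 / 96500 = 0.05546 mol
Cr³⁺ + 3e⁻ → Cr, so n(Cr) = 0.05546 / 3 = 0.01849 mol
m = 0.01849 × 52.00 = 0.961 g

0.961 g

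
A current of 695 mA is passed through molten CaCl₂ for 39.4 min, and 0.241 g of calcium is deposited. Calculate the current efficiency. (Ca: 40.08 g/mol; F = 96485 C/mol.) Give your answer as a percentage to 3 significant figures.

70.6%

Q = 0.695 × 2364 = 1643 C
n(e⁻) = 1643 / 96485 = 0.01703 mol
Ca²⁺ + 2e⁻ → Ca, so theoretical n(Ca) = 0.008515 mol → 0.3413 g
Efficiency = 0.241 / 0.3413 = 0.7061 = 70.6%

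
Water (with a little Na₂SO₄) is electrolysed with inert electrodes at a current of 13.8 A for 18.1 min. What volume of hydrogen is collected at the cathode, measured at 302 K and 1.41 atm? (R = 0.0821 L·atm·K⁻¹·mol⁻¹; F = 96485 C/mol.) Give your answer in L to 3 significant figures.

1.37 L

Charge passed = 13.8 × 1086 = 14990 C
n(e⁻) = 14990 / 96485 = 0.1554 mol
2H⁺ + 2e⁻ → H₂, so n(H₂) = 0.1554 / 2 = 0.07770 mol
V = nRT/P = 0.07770 × 0.0821 × 302 / 1.41 = 1.366 L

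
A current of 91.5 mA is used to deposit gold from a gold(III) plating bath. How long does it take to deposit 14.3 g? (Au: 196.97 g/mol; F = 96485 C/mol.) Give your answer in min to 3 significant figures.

n(Au) = 14.3 / 196.97 = 0.07260 mol
Au³⁺ + 3e⁻ → Au, so n(e⁻) = 3 × 0.07260 = 0.2178 mol
Q = 0.2178 × 96485 = 21010 C
t = Q / I = 21010 / 0.0915 = 2.296×10^5 s = 3830 min

3830 min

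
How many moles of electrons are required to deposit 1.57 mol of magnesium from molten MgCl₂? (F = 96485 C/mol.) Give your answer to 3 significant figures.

3.14 mol

Mg²⁺ + 2e⁻ → Mg, so n(e⁻) = 2 × 1.57 = 3.140 mol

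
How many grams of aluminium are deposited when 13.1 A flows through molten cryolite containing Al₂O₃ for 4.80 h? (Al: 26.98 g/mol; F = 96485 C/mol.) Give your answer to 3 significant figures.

Q = 13.1 A × 17280 s = 2.264×10^5 C
n(e⁻) = Q/F = 2.264×10^5/96485 = 2.346 mol
Al³⁺ + 3e⁻ → Al, so n(Al) = 2.346 / 3 = 0.7820 mol
m = 0.7820 × 26.98 = 21.1 g

21.1 g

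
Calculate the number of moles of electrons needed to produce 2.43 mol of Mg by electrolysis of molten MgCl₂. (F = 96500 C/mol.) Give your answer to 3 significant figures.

Mg²⁺ + 2e⁻ → Mg, so n(e⁻) = 2 × 2.43 = 4.860 mol

4.86 mol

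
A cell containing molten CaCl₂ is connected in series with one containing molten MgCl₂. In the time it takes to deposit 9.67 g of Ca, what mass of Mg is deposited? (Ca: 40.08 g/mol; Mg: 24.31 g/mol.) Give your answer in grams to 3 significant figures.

5.87 g

n(Ca) = 9.67 / 40.08 = 0.2413 mol
Ca²⁺ + 2e⁻ → Ca, so n(e⁻) = 2 × 0.2413 = 0.4826 mol
In series, the same 0.4826 mol of electrons flows through the second cell.
Mg²⁺ + 2e⁻ → Mg, so n(Mg) = 0.4826 / 2 = 0.2413 mol
m(Mg) = 0.2413 × 24.31 = 5.87 g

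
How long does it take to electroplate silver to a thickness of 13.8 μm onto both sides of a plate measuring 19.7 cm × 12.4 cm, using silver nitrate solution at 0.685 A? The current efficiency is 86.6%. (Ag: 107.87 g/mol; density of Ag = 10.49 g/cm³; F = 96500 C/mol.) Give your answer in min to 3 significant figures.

178 min

Plated area = 2 × 19.7 × 12.4 = 488.6 cm²
Volume = 488.6 × 13.8×10⁻⁴ cm = 0.6743 cm³
m(Ag) = 0.6743 × 10.49 = 7.073 g
n(Ag) = 7.073 / 107.87 = 0.06557 mol; n(e⁻) = 0.06557 mol
Q = 0.06557 × 96500 / 0.866 = 7307 C
t = 7307 / 0.685 = 10670 s = 178 min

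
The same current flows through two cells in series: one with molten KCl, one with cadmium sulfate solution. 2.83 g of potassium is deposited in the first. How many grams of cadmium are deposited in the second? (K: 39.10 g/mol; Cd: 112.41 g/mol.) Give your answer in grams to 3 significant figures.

n(K) = 2.83 / 39.10 = 0.07238 mol
K⁺ + e⁻ → K, so n(e⁻) = 0.07238 mol
In series, the same 0.07238 mol of electrons flows through the second cell.
Cd²⁺ + 2e⁻ → Cd, so n(Cd) = 0.07238 / 2 = 0.03619 mol
m(Cd) = 0.03619 × 112.41 = 4.07 g

4.07 g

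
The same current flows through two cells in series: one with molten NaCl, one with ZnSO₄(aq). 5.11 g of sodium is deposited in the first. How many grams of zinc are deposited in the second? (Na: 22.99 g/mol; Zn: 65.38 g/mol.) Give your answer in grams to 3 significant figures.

7.27 g

n(Na) = 5.11 / 22.99 = 0.2223 mol
Na⁺ + e⁻ → Na, so n(e⁻) = 0.2223 mol
Same current for the same time ⇒ same n(e⁻) = 0.2223 mol in both cells.
Zn²⁺ + 2e⁻ → Zn, so n(Zn) = 0.2223 / 2 = 0.1112 mol
m(Zn) = 0.1112 × 65.38 = 7.27 g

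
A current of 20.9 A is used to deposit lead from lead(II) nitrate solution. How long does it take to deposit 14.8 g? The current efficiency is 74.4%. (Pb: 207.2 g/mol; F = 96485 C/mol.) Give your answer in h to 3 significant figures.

0.246 h

n(Pb) = 14.8 / 207.2 = 0.07143 mol
Pb²⁺ + 2e⁻ → Pb, so n(e⁻) = 2 × 0.07143 = 0.1429 mol
Q = 0.1429 × 96485 / 0.744 = 18530 C
t = Q / I = 18530 / 20.9 = 886.6 s = 0.246 h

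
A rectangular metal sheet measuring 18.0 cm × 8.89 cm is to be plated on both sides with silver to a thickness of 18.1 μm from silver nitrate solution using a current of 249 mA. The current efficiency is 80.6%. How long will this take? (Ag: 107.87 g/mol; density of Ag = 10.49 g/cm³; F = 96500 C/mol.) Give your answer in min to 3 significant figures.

451 min

Plated area = 2 × 18.0 × 8.89 = 320.0 cm²
Volume = 320.0 × 18.1×10⁻⁴ cm = 0.5792 cm³
m(Ag) = 0.5792 × 10.49 = 6.076 g
n(Ag) = 6.076 / 107.87 = 0.05633 mol; n(e⁻) = 0.05633 mol
Q = 0.05633 × 96500 / 0.806 = 6744 C
t = 6744 / 0.249 = 27080 s = 451 min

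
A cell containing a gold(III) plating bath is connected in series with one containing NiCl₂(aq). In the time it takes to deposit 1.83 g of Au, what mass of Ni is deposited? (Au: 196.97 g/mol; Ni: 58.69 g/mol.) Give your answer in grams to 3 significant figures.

0.818 g

n(Au) = 1.83 / 196.97 = 0.009291 mol
Au³⁺ + 3e⁻ → Au, so n(e⁻) = 3 × 0.009291 = 0.02787 mol
Since the cells are in series, n(e⁻) in the Ni cell is also 0.02787 mol.
Ni²⁺ + 2e⁻ → Ni, so n(Ni) = 0.02787 / 2 = 0.01394 mol
m(Ni) = 0.01394 × 58.69 = 0.818 g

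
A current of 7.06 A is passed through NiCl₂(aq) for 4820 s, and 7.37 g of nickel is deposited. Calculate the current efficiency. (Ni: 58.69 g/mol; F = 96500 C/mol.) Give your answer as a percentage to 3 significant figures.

Q = 7.06 × 4820 = 34030 C
n(e⁻) = 34030 / 96500 = 0.3526 mol
Ni²⁺ + 2e⁻ → Ni, so theoretical n(Ni) = 0.1763 mol → 10.35 g
Efficiency = 7.37 / 10.35 = 0.7121 = 71.2%

71.2%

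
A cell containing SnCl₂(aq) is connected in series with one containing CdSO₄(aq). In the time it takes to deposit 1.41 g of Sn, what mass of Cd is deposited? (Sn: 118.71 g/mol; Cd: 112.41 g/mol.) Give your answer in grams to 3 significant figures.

n(Sn) = 1.41 / 118.71 = 0.01188 mol
Sn²⁺ + 2e⁻ → Sn, so n(e⁻) = 2 × 0.01188 = 0.02376 mol
Since the cells are in series, n(e⁻) in the Cd cell is also 0.02376 mol.
Cd²⁺ + 2e⁻ → Cd, so n(Cd) = 0.02376 / 2 = 0.01188 mol
m(Cd) = 0.01188 × 112.41 = 1.34 g

1.34 g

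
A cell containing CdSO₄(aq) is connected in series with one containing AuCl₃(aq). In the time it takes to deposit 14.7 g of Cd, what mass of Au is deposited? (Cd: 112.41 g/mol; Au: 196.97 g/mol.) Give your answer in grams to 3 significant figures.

17.2 g

n(Cd) = 14.7 / 112.41 = 0.1308 mol
Cd²⁺ + 2e⁻ → Cd, so n(e⁻) = 2 × 0.1308 = 0.2616 mol
Since the cells are in series, n(e⁻) in the Au cell is also 0.2616 mol.
Au³⁺ + 3e⁻ → Au, so n(Au) = 0.2616 / 3 = 0.08720 mol
m(Au) = 0.08720 × 196.97 = 17.2 g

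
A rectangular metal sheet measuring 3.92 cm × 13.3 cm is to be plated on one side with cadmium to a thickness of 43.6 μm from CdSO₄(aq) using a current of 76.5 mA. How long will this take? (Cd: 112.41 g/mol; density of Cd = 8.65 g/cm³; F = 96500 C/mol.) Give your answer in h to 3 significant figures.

12.3 h

Plated area = 3.92 × 13.3 = 52.14 cm²
Volume = 52.14 × 43.6×10⁻⁴ cm = 0.2273 cm³
m(Cd) = 0.2273 × 8.65 = 1.966 g
n(Cd) = 1.966 / 112.41 = 0.01749 mol; n(e⁻) = 2 × 0.01749 = 0.03498 mol
Q = 0.03498 × 96500 = 3376 C
t = 3376 / 0.0765 = 44130 s = 12.3 h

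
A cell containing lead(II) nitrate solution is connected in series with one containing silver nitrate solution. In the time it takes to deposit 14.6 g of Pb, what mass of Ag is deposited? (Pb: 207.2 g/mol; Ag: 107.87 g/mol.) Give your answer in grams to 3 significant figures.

n(Pb) = 14.6 / 207.2 = 0.07046 mol
Pb²⁺ + 2e⁻ → Pb, so n(e⁻) = 2 × 0.07046 = 0.1409 mol
In series, the same 0.1409 mol of electrons flows through the second cell.
Ag⁺ + e⁻ → Ag, so n(Ag) = 0.1409 mol
m(Ag) = 0.1409 × 107.87 = 15.2 g

15.2 g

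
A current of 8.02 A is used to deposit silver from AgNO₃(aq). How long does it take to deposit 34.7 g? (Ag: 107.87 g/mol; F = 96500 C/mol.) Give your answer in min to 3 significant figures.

64.5 min

n(Ag) = 34.7 / 107.87 = 0.3217 mol
Ag⁺ + e⁻ → Ag, so n(e⁻) = 0.3217 mol
Q = 0.3217 × 96500 = 31040 C
t = Q / I = 31040 / 8.02 = 3870 s = 64.5 min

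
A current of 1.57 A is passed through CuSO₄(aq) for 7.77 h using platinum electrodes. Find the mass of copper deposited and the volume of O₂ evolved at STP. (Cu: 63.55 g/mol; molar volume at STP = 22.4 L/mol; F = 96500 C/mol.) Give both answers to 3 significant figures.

Q = 1.57 × 27972 = 43920 C; n(e⁻) = 43920 / 96500 = 0.4551 mol
Cathode: Cu²⁺ + 2e⁻ → Cu → n(Cu) = 0.4551/2 = 0.2276 mol → 14.5 g
Anode: 2H₂O → O₂ + 4H⁺ + 4e⁻ → n(O₂) = 0.4551/4 = 0.1138 mol → 2.55 L

14.5 g Cu; 2.55 L O₂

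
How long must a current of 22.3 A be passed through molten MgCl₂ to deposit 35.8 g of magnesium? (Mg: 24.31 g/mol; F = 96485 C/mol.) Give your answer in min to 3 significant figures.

212 min

n(Mg) = 35.8 / 24.31 = 1.473 mol
Mg²⁺ + 2e⁻ → Mg, so n(e⁻) = 2 × 1.473 = 2.946 mol
Q = 2.946 × 96485 = 2.842×10^5 C
t = Q / I = 2.842×10^5 / 22.3 = 12740 s = 212 min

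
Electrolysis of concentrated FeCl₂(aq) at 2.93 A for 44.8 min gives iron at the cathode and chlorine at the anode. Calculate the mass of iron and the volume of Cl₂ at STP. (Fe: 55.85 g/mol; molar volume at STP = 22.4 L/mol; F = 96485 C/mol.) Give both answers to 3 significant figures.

Q = 2.93 × 2688 = 7876 C; n(e⁻) = 7876 / 96485 = 0.08163 mol
Cathode: Fe²⁺ + 2e⁻ → Fe → n(Fe) = 0.08163/2 = 0.04082 mol → 2.28 g
Anode: 2Cl⁻ → Cl₂ + 2e⁻ → n(Cl₂) = 0.08163/2 = 0.04082 mol → 0.914 L

2.28 g Fe; 0.914 L Cl₂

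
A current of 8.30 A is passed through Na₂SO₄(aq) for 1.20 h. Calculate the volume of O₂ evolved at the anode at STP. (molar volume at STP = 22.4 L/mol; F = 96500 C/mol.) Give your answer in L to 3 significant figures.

Charge passed = 8.30 × 4320 = 35860 C
Moles of electrons = 35860 / 96500 = 0.3716 mol
2H₂O → O₂ + 4H⁺ + 4e⁻, so n(O₂) = 0.3716 / 4 = 0.09290 mol
V = 0.09290 × 22.4 = 2.081 L

2.08 L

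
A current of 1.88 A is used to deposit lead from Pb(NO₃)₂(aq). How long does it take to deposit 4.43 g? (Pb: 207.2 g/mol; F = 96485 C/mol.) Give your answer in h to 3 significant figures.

n(Pb) = 4.43 / 207.2 = 0.02138 mol
Pb²⁺ + 2e⁻ → Pb, so n(e⁻) = 2 × 0.02138 = 0.04276 mol
Q = 0.04276 × 96485 = 4126 C
t = Q / I = 4126 / 1.88 = 2195 s = 0.610 h

0.610 h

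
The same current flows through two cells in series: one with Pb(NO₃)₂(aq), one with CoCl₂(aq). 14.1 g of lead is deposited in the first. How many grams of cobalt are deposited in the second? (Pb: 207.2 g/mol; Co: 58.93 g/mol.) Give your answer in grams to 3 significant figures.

4.01 g

n(Pb) = 14.1 / 207.2 = 0.06805 mol
Pb²⁺ + 2e⁻ → Pb, so n(e⁻) = 2 × 0.06805 = 0.1361 mol
In series, the same 0.1361 mol of electrons flows through the second cell.
Co²⁺ + 2e⁻ → Co, so n(Co) = 0.1361 / 2 = 0.06805 mol
m(Co) = 0.06805 × 58.93 = 4.01 g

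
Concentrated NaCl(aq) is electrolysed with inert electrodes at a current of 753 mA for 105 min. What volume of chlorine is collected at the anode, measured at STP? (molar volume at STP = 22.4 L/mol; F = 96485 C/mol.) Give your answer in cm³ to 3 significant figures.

Q = 0.753 A × 6300 s = 4744 C
n(e⁻) = 4744 / 96485 = 0.04917 mol
2Cl⁻ → Cl₂ + 2e⁻, so n(Cl₂) = 0.04917 / 2 = 0.02459 mol
V = 0.02459 × 22.4 = 0.5508 L
= 551 cm³

551 cm³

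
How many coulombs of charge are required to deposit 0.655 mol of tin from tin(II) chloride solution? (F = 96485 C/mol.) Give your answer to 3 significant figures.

Sn²⁺ + 2e⁻ → Sn, so n(e⁻) = 2 × 0.655 = 1.310 mol
Q = 1.310 × 96485 = 1.264×10^5 C

1.26×10^5 C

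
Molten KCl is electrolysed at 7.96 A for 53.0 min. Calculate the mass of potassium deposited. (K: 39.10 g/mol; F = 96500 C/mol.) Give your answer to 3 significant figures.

10.3 g

Charge passed = 7.96 × 3180 = 25310 C
n(e⁻) = Q/F = 25310/96500 = 0.2623 mol
K⁺ + e⁻ → K, so n(K) = 0.2623 mol
m = 0.2623 × 39.10 = 10.3 g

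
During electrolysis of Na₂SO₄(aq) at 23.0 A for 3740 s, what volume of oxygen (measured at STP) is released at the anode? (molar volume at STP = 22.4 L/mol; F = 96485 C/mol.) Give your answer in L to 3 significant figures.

4.99 L

Q = It = 23.0 × 3740 = 86020 C
Moles of electrons = 86020 / 96485 = 0.8915 mol
2H₂O → O₂ + 4H⁺ + 4e⁻, so n(O₂) = 0.8915 / 4 = 0.2229 mol
V = 0.2229 × 22.4 = 4.993 L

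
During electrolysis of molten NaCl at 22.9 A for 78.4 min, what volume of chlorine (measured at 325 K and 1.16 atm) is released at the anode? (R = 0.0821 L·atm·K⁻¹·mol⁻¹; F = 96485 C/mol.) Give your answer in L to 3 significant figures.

Q = 22.9 A × 4704 s = 1.077×10^5 C
Moles of electrons = 1.077×10^5 / 96485 = 1.116 mol
2Cl⁻ → Cl₂ + 2e⁻, so n(Cl₂) = 1.116 / 2 = 0.5580 mol
V = nRT/P = 0.5580 × 0.0821 × 325 / 1.16 = 12.84 L

12.8 L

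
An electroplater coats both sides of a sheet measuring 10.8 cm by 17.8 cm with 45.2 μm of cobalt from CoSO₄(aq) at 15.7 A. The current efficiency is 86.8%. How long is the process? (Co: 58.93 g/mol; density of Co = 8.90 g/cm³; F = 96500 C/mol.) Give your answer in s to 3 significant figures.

Plated area = 2 × 10.8 × 17.8 = 384.5 cm²
Volume = 384.5 × 45.2×10⁻⁴ cm = 1.738 cm³
m(Co) = 1.738 × 8.90 = 15.47 g
n(Co) = 15.47 / 58.93 = 0.2625 mol; n(e⁻) = 2 × 0.2625 = 0.5250 mol
Q = 0.5250 × 96500 / 0.868 = 58370 C
t = 58370 / 15.7 = 3718 s

3720 s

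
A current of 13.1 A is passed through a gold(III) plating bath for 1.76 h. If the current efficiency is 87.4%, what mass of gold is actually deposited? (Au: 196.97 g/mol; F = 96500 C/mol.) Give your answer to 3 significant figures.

Q = 13.1 × 6336 = 83000 C
n(e⁻) = 83000 / 96500 = 0.8601 mol
Au³⁺ + 3e⁻ → Au, so theoretical m(Au) = 0.2867 × 196.97 = 56.47 g
Actual mass = 87.4% × 56.47 = 49.4 g

49.4 g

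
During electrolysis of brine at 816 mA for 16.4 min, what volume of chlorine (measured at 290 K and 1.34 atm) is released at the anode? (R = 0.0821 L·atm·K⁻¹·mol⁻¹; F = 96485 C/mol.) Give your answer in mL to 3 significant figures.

73.9 mL

Charge passed = 0.816 × 984 = 802.9 C
n(e⁻) = Q/F = 802.9/96485 = 0.008322 mol
2Cl⁻ → Cl₂ + 2e⁻, so n(Cl₂) = 0.008322 / 2 = 0.004161 mol
V = nRT/P = 0.004161 × 0.0821 × 290 / 1.34 = 0.07393 L
= 73.9 mL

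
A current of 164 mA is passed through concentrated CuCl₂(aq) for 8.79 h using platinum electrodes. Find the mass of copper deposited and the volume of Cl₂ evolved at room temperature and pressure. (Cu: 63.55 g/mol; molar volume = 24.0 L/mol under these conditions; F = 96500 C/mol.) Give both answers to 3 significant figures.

1.71 g Cu; 0.645 L Cl₂

Q = 0.164 × 31644 = 5190 C; n(e⁻) = 5190 / 96500 = 0.05378 mol
Cathode: Cu²⁺ + 2e⁻ → Cu → n(Cu) = 0.05378/2 = 0.02689 mol → 1.71 g
Anode: 2Cl⁻ → Cl₂ + 2e⁻ → n(Cl₂) = 0.05378/2 = 0.02689 mol → 0.645 L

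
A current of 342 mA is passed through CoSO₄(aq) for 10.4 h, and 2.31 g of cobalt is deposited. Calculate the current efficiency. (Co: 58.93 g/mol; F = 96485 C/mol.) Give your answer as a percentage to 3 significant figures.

Q = 0.342 × 37440 = 12800 C
n(e⁻) = 12800 / 96485 = 0.1327 mol
Co²⁺ + 2e⁻ → Co, so theoretical n(Co) = 0.06635 mol → 3.910 g
Efficiency = 2.31 / 3.910 = 0.5908 = 59.1%

59.1%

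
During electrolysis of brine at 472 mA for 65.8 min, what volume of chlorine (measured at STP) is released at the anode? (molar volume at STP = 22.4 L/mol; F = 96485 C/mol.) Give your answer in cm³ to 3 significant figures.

216 cm³

Q = 0.472 A × 3948 s = 1863 C
n(e⁻) = Q/F = 1863/96485 = 0.01931 mol
2Cl⁻ → Cl₂ + 2e⁻, so n(Cl₂) = 0.01931 / 2 = 0.009655 mol
V = 0.009655 × 22.4 = 0.2163 L
= 216 cm³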